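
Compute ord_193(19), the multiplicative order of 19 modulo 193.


We want ord_193(19), the smallest k >= 1 with 19^k = 1 mod 193.
n = 193 = 193, phi(193) = 192; the order divides phi(n).
Divisors of 192: 1, 2, 3, 4, 6, 8, 12, 16, 24, 32, 48, 64, 96, 192
Repeated squaring mod 193: 19^1 = 19, 19^2 = 168, 19^4 = 46, 19^8 = 186, 19^16 = 49, 19^32 = 85, 19^64 = 84, 19^128 = 108
Test divisors in increasing order:
  k=1: 19^1 = 19 mod 193
  k=2: 19^2 = 168 mod 193
  k=3: 19^3 = 168 * 19 = 104 mod 193
  k=4: 19^4 = 46 mod 193
  k=6: 19^6 = 46 * 168 = 8 mod 193
  k=8: 19^8 = 186 mod 193
  k=12: 19^12 = 186 * 46 = 64 mod 193
  k=16: 19^16 = 49 mod 193
  k=24: 19^24 = 49 * 186 = 43 mod 193
  k=32: 19^32 = 85 mod 193
  k=48: 19^48 = 85 * 49 = 112 mod 193
  k=64: 19^64 = 84 mod 193
  k=96: 19^96 = 84 * 85 = 192 mod 193
  k=192: 19^192 = 108 * 84 = 1 mod 193  <- first divisor giving 1
Order = 192

192


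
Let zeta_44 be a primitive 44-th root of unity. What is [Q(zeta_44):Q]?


The degree equals Euler's totient phi(44).
44 = 2^2 * 11
phi(44) = 20

20


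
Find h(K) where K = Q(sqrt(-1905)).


K = Q(sqrt(-1905)). d mod 4 = 3, so D = disc(K) = 4d = -7620
h(K) equals the number of primitive reduced positive-definite forms (a, b, c) = a*x^2 + b*x*y + c*y^2 with b^2 - 4ac = D,
where reduced means |b| <= a <= c, with b >= 0 whenever |b| = a or a = c, and primitive means gcd(a, b, c) = 1.
Reduced forces 3a^2 <= |D| = 7620, so 1 <= a <= 50; b must have the parity of D, and c = (b^2 - D)/(4a) must be an integer >= a.
Enumerate a = 1..50, b in [-a, a]:
  a=1: (1, 0, 1905)  [1]
  a=2: (2, 2, 953)  [1]
  a=3: (3, 0, 635)  [1]
  a=4: none
  a=5: (5, 0, 381)  [1]
  a=6: (6, 6, 319)  [1]
  a=7..9: none
  a=10: (10, 10, 193)  [1]
  a=11: (11, -6, 174), (11, 6, 174)  [2]
  a=12..14: none
  a=15: (15, 0, 127)  [1]
  a=16: none
  a=17: (17, -8, 113), (17, 8, 113)  [2]
  a=18..21: none
  a=22: (22, -6, 87), (22, 6, 87)  [2]
  a=23: (23, -4, 83), (23, 4, 83)  [2]
  a=24..28: none
  a=29: (29, -6, 66), (29, 6, 66)  [2]
  a=30: (30, 30, 71)  [1]
  a=31..32: none
  a=33: (33, -6, 58), (33, 6, 58)  [2]
  a=34: (34, -26, 61), (34, 26, 61)  [2]
  a=35..45: none
  a=46: (46, -42, 51), (46, 42, 51)  [2]
  a=47..50: none
Total reduced forms: 1 + 1 + 1 + 1 + 1 + 1 + 2 + 1 + 2 + 2 + 2 + 2 + 1 + 2 + 2 + 2 = 24
h = 24

24


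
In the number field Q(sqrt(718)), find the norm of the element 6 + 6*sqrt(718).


N(a + b*sqrt(d)) = a^2 - d*b^2
= (6)^2 - (718)*(6)^2
= 36 - 25848
= -25812

-25812


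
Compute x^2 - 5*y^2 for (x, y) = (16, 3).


x^2 - d*y^2
= 16^2 - 5*3^2
= 256 - 45
= 211

211


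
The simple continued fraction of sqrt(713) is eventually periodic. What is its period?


Run the CF algorithm for sqrt(713).
a_0 = floor(sqrt(713)) = 26; set m_0=0, q_0=1.
Recurrence: m' = q*a - m,  q' = (d - m'^2)/q,  a' = floor((a_0 + m')/q').
  step 1: m=26, q=37, a=1
  step 2: m=11, q=16, a=2
  step 3: m=21, q=17, a=2
  step 4: m=13, q=32, a=1
  step 5: m=19, q=11, a=4
  step 6: m=25, q=8, a=6
  step 7: m=23, q=23, a=2
  step 8: m=23, q=8, a=6
  step 9: m=25, q=11, a=4
  step 10: m=19, q=32, a=1
  step 11: m=13, q=17, a=2
  step 12: m=21, q=16, a=2
  step 13: m=11, q=37, a=1
  step 14: m=26, q=1, a=52
a_14 = 2*a_0 = 52, so the period closes here.
sqrt(713) = [26; 1, 2, 2, 1, 4, 6, 2, 6, 4, 1, 2, 2, 1, 52]
Period length = 14

14


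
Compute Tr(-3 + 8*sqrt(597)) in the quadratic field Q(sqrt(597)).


Tr(a + b*sqrt(d)) = (a + b*sqrt(d)) + (a - b*sqrt(d)) = 2a
= 2 * (-3)
= -6

-6


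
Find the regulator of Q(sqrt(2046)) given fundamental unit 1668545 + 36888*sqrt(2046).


epsilon = 1668545 + 36888*sqrt(2046)
= 3.3371e+06
R = ln(3.3371e+06)
= 15.0206

15.0206


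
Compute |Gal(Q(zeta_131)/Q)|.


|Gal(Q(zeta_131)/Q)| = phi(131)
= 130

130


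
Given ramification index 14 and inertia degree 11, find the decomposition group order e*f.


|D_P| = e * f
= 14 * 11
= 154

154


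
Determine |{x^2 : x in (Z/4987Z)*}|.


For prime p, the number of non-zero quadratic residues is (p-1)/2.
= (4987-1)/2
= 2493

2493


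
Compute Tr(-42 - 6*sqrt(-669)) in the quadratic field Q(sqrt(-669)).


Tr(a + b*sqrt(d)) = (a + b*sqrt(d)) + (a - b*sqrt(d)) = 2a
= 2 * (-42)
= -84

-84


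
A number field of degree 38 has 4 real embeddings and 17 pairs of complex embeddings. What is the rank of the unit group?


By Dirichlet's unit theorem:
rank = r1 + r2 - 1
= 4 + 17 - 1
= 20

20


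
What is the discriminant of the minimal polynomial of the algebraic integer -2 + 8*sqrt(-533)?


The element -2 + 8*sqrt(-533) has minimal polynomial:
x^2 + 4*x + 34116
Discriminant = (4)^2 - 4*(34116)
= 16 - 136464
= -136448

-136448


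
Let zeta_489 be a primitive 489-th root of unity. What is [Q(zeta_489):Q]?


The degree equals Euler's totient phi(489).
489 = 3 * 163
phi(489) = 324

324


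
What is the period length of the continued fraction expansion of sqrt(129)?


Run the CF algorithm for sqrt(129).
a_0 = floor(sqrt(129)) = 11; set m_0=0, q_0=1.
Recurrence: m' = q*a - m,  q' = (d - m'^2)/q,  a' = floor((a_0 + m')/q').
  step 1: m=11, q=8, a=2
  step 2: m=5, q=13, a=1
  step 3: m=8, q=5, a=3
  step 4: m=7, q=16, a=1
  step 5: m=9, q=3, a=6
  step 6: m=9, q=16, a=1
  step 7: m=7, q=5, a=3
  step 8: m=8, q=13, a=1
  step 9: m=5, q=8, a=2
  step 10: m=11, q=1, a=22
a_10 = 2*a_0 = 22, so the period closes here.
sqrt(129) = [11; 2, 1, 3, 1, 6, 1, 3, 1, 2, 22]
Period length = 10

10


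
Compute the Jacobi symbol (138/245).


Compute (138/245) via quadratic reciprocity:
  pull out 2: (2/245) = -1  (since 245 mod 8 = 5)
  reciprocity: (69/245) -> +(245/69)
  reduce: (38/69)
  pull out 2: (2/69) = -1  (since 69 mod 8 = 5)
  reciprocity: (19/69) -> +(69/19)
  reduce: (12/19)
  pull out 2: (2/19) = -1  (since 19 mod 8 = 3)
  pull out 2: (2/19) = -1  (since 19 mod 8 = 3)
  reciprocity: (3/19) -> -(19/3)
  reduce: (1/3)
  (1/3) = 1
Product of signs = -1

-1


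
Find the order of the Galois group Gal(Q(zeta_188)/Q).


|Gal(Q(zeta_188)/Q)| = phi(188)
= 92

92


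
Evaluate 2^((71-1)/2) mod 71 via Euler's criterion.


p = 71 is prime and the exponent is (p-1)/2 = 35, so by Euler's criterion 2^35 = (2/71) = +1 or -1 mod 71.
Compute by square-and-multiply:
  35 = 32 + 2 + 1 (binary 100011)
  Repeated squaring mod 71: 2^1 = 2, 2^2 = 4, 2^4 = 16, 2^8 = 43, 2^16 = 3, 2^32 = 9
  2^35 = 2^32 * 2^2 * 2^1 = 9 * 4 * 2 mod 71
    9 * 4 = 36 = 36 mod 71
    36 * 2 = 72 = 1 mod 71
  2^35 = 1 mod 71
Result 1: 2 is a quadratic residue mod 71.
2^35 mod 71 = 1

1


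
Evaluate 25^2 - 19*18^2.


x^2 - d*y^2
= 25^2 - 19*18^2
= 625 - 6156
= -5531

-5531


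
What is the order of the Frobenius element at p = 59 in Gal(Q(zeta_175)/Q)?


The Frobenius at p in Gal(Q(zeta_n)/Q) = (Z/nZ)* is the class of p, so its order is ord_175(59), the smallest k >= 1 with 59^k = 1 mod 175.
n = 175 = 5^2 * 7, phi(175) = 120; the order divides phi(n).
Divisors of 120: 1, 2, 3, 4, 5, 6, 8, 10, 12, 15, 20, 24, 30, 40, 60, 120
Repeated squaring mod 175: 59^1 = 59, 59^2 = 156, 59^4 = 11, 59^8 = 121, 59^16 = 116, 59^32 = 156, 59^64 = 11
Test divisors in increasing order:
  k=1: 59^1 = 59 mod 175
  k=2: 59^2 = 156 mod 175
  k=3: 59^3 = 156 * 59 = 104 mod 175
  k=4: 59^4 = 11 mod 175
  k=5: 59^5 = 11 * 59 = 124 mod 175
  k=6: 59^6 = 11 * 156 = 141 mod 175
  k=8: 59^8 = 121 mod 175
  k=10: 59^10 = 121 * 156 = 151 mod 175
  k=12: 59^12 = 121 * 11 = 106 mod 175
  k=15: 59^15 = 121 * 11 * 156 * 59 = 174 mod 175
  k=20: 59^20 = 116 * 11 = 51 mod 175
  k=24: 59^24 = 116 * 121 = 36 mod 175
  k=30: 59^30 = 116 * 121 * 11 * 156 = 1 mod 175  <- first divisor giving 1
Order = 30

30


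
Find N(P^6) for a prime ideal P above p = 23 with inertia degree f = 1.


N(P^a) = p^(a*f)
= 23^(6*1)
= 23^6
= 148035889

148035889


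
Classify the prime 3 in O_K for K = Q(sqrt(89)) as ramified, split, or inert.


K = Q(sqrt(89)). Since d mod 4 = 1, disc(K) = 89.
Check p | disc: 89 mod 3 = 2.
p does not divide disc. Compute Legendre symbol (d/p):
2^((3-1)/2) mod 3 = -1
(d/p) = -1, so p is inert: (p) stays prime with e=1, f=2, g=1.
Therefore p is inert.

inert


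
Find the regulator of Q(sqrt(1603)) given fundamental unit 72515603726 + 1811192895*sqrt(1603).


epsilon = 72515603726 + 1811192895*sqrt(1603)
= 1.4503e+11
R = ln(1.4503e+11)
= 25.7002

25.7002


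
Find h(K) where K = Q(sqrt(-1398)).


K = Q(sqrt(-1398)). d mod 4 = 2, so D = disc(K) = 4d = -5592
h(K) equals the number of primitive reduced positive-definite forms (a, b, c) = a*x^2 + b*x*y + c*y^2 with b^2 - 4ac = D,
where reduced means |b| <= a <= c, with b >= 0 whenever |b| = a or a = c, and primitive means gcd(a, b, c) = 1.
Reduced forces 3a^2 <= |D| = 5592, so 1 <= a <= 43; b must have the parity of D, and c = (b^2 - D)/(4a) must be an integer >= a.
Enumerate a = 1..43, b in [-a, a]:
  a=1: (1, 0, 1398)  [1]
  a=2: (2, 0, 699)  [1]
  a=3: (3, 0, 466)  [1]
  a=4..5: none
  a=6: (6, 0, 233)  [1]
  a=7: (7, -6, 201), (7, 6, 201)  [2]
  a=8..13: none
  a=14: (14, -8, 101), (14, 8, 101)  [2]
  a=15..16: none
  a=17: (17, -16, 86), (17, 16, 86)  [2]
  a=18..20: none
  a=21: (21, -6, 67), (21, 6, 67)  [2]
  a=22..28: none
  a=29: (29, -18, 51), (29, 18, 51)  [2]
  a=30: none
  a=31: (31, -22, 49), (31, 22, 49)  [2]
  a=32..33: none
  a=34: (34, -16, 43), (34, 16, 43)  [2]
  a=35..40: none
  a=41: (41, -36, 42), (41, 36, 42)  [2]
  a=42..43: none
Total reduced forms: 1 + 1 + 1 + 1 + 2 + 2 + 2 + 2 + 2 + 2 + 2 + 2 = 20
h = 20

20


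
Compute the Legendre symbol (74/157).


p = 157 is prime, so compute (74/157) with the reciprocity algorithm (Jacobi-symbol steps: pull out 2s via (2/n), flip via reciprocity, reduce):
  pull out 2: (2/157) = -1  (since 157 mod 8 = 5)
  reciprocity: (37/157) -> +(157/37)
  reduce: (9/37)
  reciprocity: (9/37) -> +(37/9)
  reduce: (1/9)
  (1/9) = 1
Product of signs = -1
(74/157) = -1

-1


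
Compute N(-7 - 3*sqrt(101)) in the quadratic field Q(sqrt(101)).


N(a + b*sqrt(d)) = a^2 - d*b^2
= (-7)^2 - (101)*(-3)^2
= 49 - 909
= -860

-860


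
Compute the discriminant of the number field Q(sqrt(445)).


For K = Q(sqrt(d)) with d squarefree: disc(K) = d if d = 1 mod 4, and disc(K) = 4d if d = 2 or 3 mod 4.
Here d = 445, and d mod 4 = 1.
d = 1 mod 4 (O_K = Z[(1+sqrt(d))/2]), so disc(K) = d = 445

445


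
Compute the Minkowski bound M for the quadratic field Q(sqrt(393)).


d = 393, d mod 4 = 1, so disc(K) = d = 393; |disc(K)| = 393
Real quadratic field, so n = 2, s = r2 = 0, r1 = 2
M = (n!/n^n) * (4/pi)^s * sqrt(|disc(K)|) = (2!/2^2) * (4/pi)^0 * sqrt(393)
= 0.5 * 1.000000 * 19.824228
= 9.9121

9.9121


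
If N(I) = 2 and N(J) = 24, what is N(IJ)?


N(IJ) = N(I) * N(J)
= 2 * 24
= 48

48


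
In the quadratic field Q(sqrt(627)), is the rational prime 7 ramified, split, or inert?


K = Q(sqrt(627)). Since d mod 4 = 3, disc(K) = 2508.
Check p | disc: 2508 mod 7 = 2.
p does not divide disc. Compute Legendre symbol (d/p):
4^((7-1)/2) mod 7 = 1
(d/p) = 1, so p splits: (p) = P*P' with e=1, f=1, g=2.
Therefore p is split.

split


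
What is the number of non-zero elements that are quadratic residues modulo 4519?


For prime p, the number of non-zero quadratic residues is (p-1)/2.
= (4519-1)/2
= 2259

2259


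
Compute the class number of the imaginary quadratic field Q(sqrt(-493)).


K = Q(sqrt(-493)). d mod 4 = 3, so D = disc(K) = 4d = -1972
h(K) equals the number of primitive reduced positive-definite forms (a, b, c) = a*x^2 + b*x*y + c*y^2 with b^2 - 4ac = D,
where reduced means |b| <= a <= c, with b >= 0 whenever |b| = a or a = c, and primitive means gcd(a, b, c) = 1.
Reduced forces 3a^2 <= |D| = 1972, so 1 <= a <= 25; b must have the parity of D, and c = (b^2 - D)/(4a) must be an integer >= a.
Enumerate a = 1..25, b in [-a, a]:
  a=1: (1, 0, 493)  [1]
  a=2: (2, 2, 247)  [1]
  a=3..6: none
  a=7: (7, -4, 71), (7, 4, 71)  [2]
  a=8..12: none
  a=13: (13, -2, 38), (13, 2, 38)  [2]
  a=14: (14, -10, 37), (14, 10, 37)  [2]
  a=15..16: none
  a=17: (17, 0, 29)  [1]
  a=18: none
  a=19: (19, -2, 26), (19, 2, 26)  [2]
  a=20..22: none
  a=23: (23, 12, 23)  [1]
  a=24..25: none
Total reduced forms: 1 + 1 + 2 + 2 + 2 + 1 + 2 + 1 = 12
h = 12

12


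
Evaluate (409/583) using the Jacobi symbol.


Compute (409/583) via quadratic reciprocity:
  reciprocity: (409/583) -> +(583/409)
  reduce: (174/409)
  pull out 2: (2/409) = +1  (since 409 mod 8 = 1)
  reciprocity: (87/409) -> +(409/87)
  reduce: (61/87)
  reciprocity: (61/87) -> +(87/61)
  reduce: (26/61)
  pull out 2: (2/61) = -1  (since 61 mod 8 = 5)
  reciprocity: (13/61) -> +(61/13)
  reduce: (9/13)
  reciprocity: (9/13) -> +(13/9)
  reduce: (4/9)
  pull out 2: (2/9) = +1  (since 9 mod 8 = 1)
  pull out 2: (2/9) = +1  (since 9 mod 8 = 1)
  (1/9) = 1
Product of signs = -1

-1


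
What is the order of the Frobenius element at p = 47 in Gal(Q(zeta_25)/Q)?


The Frobenius at p in Gal(Q(zeta_n)/Q) = (Z/nZ)* is the class of p, so its order is ord_25(47), the smallest k >= 1 with 47^k = 1 mod 25.
n = 25 = 5^2, phi(25) = 20; the order divides phi(n).
Divisors of 20: 1, 2, 4, 5, 10, 20
Repeated squaring mod 25: 47^1 = 22, 47^2 = 9, 47^4 = 6, 47^8 = 11, 47^16 = 21
Test divisors in increasing order:
  k=1: 47^1 = 22 mod 25
  k=2: 47^2 = 9 mod 25
  k=4: 47^4 = 6 mod 25
  k=5: 47^5 = 6 * 22 = 7 mod 25
  k=10: 47^10 = 11 * 9 = 24 mod 25
  k=20: 47^20 = 21 * 6 = 1 mod 25  <- first divisor giving 1
Order = 20

20


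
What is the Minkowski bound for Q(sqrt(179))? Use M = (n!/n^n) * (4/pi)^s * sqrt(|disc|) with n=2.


d = 179, d mod 4 = 3, so disc(K) = 4d = 716; |disc(K)| = 716
Real quadratic field, so n = 2, s = r2 = 0, r1 = 2
M = (n!/n^n) * (4/pi)^s * sqrt(|disc(K)|) = (2!/2^2) * (4/pi)^0 * sqrt(716)
= 0.5 * 1.000000 * 26.758176
= 13.3791

13.3791


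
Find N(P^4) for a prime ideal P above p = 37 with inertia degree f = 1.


N(P^a) = p^(a*f)
= 37^(4*1)
= 37^4
= 1874161

1874161


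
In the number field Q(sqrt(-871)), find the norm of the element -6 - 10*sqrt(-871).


N(a + b*sqrt(d)) = a^2 - d*b^2
= (-6)^2 - (-871)*(-10)^2
= 36 + 87100
= 87136

87136


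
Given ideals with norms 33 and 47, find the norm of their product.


N(IJ) = N(I) * N(J)
= 33 * 47
= 1551

1551


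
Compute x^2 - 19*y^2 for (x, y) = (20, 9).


x^2 - d*y^2
= 20^2 - 19*9^2
= 400 - 1539
= -1139

-1139


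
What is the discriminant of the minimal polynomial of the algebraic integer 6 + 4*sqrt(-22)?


The element 6 + 4*sqrt(-22) has minimal polynomial:
x^2 - 12*x + 388
Discriminant = (-12)^2 - 4*(388)
= 144 - 1552
= -1408

-1408


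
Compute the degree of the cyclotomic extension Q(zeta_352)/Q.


The degree equals Euler's totient phi(352).
352 = 2^5 * 11
phi(352) = 160

160


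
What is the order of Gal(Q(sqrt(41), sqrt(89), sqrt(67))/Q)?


The 3 square roots of distinct primes are multiplicatively independent over Q,
so [K:Q] = 2^3 and Gal(K/Q) is isomorphic to (Z/2Z)^3.
|Gal| = 2^3 = 8

8


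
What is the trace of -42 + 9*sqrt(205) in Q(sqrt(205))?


Tr(a + b*sqrt(d)) = (a + b*sqrt(d)) + (a - b*sqrt(d)) = 2a
= 2 * (-42)
= -84

-84


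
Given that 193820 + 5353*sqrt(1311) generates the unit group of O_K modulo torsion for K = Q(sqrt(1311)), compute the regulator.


epsilon = 193820 + 5353*sqrt(1311)
= 387640.0000
R = ln(387640.0000)
= 12.8678

12.8678


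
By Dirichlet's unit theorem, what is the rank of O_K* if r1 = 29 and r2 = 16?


By Dirichlet's unit theorem:
rank = r1 + r2 - 1
= 29 + 16 - 1
= 44

44


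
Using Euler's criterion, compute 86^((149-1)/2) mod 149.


p = 149 is prime and the exponent is (p-1)/2 = 74, so by Euler's criterion 86^74 = (86/149) = +1 or -1 mod 149.
Compute by square-and-multiply:
  74 = 64 + 8 + 2 (binary 1001010)
  Repeated squaring mod 149: 86^1 = 86, 86^2 = 95, 86^4 = 85, 86^8 = 73, 86^16 = 114, 86^32 = 33, 86^64 = 46
  86^74 = 86^64 * 86^8 * 86^2 = 46 * 73 * 95 mod 149
    46 * 73 = 3358 = 80 mod 149
    80 * 95 = 7600 = 1 mod 149
  86^74 = 1 mod 149
Result 1: 86 is a quadratic residue mod 149.
86^74 mod 149 = 1

1


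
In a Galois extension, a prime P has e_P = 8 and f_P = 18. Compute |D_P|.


|D_P| = e * f
= 8 * 18
= 144

144


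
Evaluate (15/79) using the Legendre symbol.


p = 79 is prime, so compute (15/79) with the reciprocity algorithm (Jacobi-symbol steps: pull out 2s via (2/n), flip via reciprocity, reduce):
  reciprocity: (15/79) -> -(79/15)
  reduce: (4/15)
  pull out 2: (2/15) = +1  (since 15 mod 8 = 7)
  pull out 2: (2/15) = +1  (since 15 mod 8 = 7)
  (1/15) = 1
Product of signs = -1
(15/79) = -1

-1


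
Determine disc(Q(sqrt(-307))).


For K = Q(sqrt(d)) with d squarefree: disc(K) = d if d = 1 mod 4, and disc(K) = 4d if d = 2 or 3 mod 4.
Here d = -307, and d mod 4 = 1.
d = 1 mod 4 (O_K = Z[(1+sqrt(d))/2]), so disc(K) = d = -307

-307


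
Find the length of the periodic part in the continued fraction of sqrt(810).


Run the CF algorithm for sqrt(810).
a_0 = floor(sqrt(810)) = 28; set m_0=0, q_0=1.
Recurrence: m' = q*a - m,  q' = (d - m'^2)/q,  a' = floor((a_0 + m')/q').
  step 1: m=28, q=26, a=2
  step 2: m=24, q=9, a=5
  step 3: m=21, q=41, a=1
  step 4: m=20, q=10, a=4
  step 5: m=20, q=41, a=1
  step 6: m=21, q=9, a=5
  step 7: m=24, q=26, a=2
  step 8: m=28, q=1, a=56
a_8 = 2*a_0 = 56, so the period closes here.
sqrt(810) = [28; 2, 5, 1, 4, 1, 5, 2, 56]
Period length = 8

8


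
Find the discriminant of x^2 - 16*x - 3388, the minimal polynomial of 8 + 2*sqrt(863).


The element 8 + 2*sqrt(863) has minimal polynomial:
x^2 - 16*x - 3388
Discriminant = (-16)^2 - 4*(-3388)
= 256 + 13552
= 13808

13808


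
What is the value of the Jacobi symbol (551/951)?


Compute (551/951) via quadratic reciprocity:
  reciprocity: (551/951) -> -(951/551)
  reduce: (400/551)
  pull out 2: (2/551) = +1  (since 551 mod 8 = 7)
  pull out 2: (2/551) = +1  (since 551 mod 8 = 7)
  pull out 2: (2/551) = +1  (since 551 mod 8 = 7)
  pull out 2: (2/551) = +1  (since 551 mod 8 = 7)
  reciprocity: (25/551) -> +(551/25)
  reduce: (1/25)
  (1/25) = 1
Product of signs = -1

-1


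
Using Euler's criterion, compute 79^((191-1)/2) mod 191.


p = 191 is prime and the exponent is (p-1)/2 = 95, so by Euler's criterion 79^95 = (79/191) = +1 or -1 mod 191.
Compute by square-and-multiply:
  95 = 64 + 16 + 8 + 4 + 2 + 1 (binary 1011111)
  Repeated squaring mod 191: 79^1 = 79, 79^2 = 129, 79^4 = 24, 79^8 = 3, 79^16 = 9, 79^32 = 81, 79^64 = 67
  79^95 = 79^64 * 79^16 * 79^8 * 79^4 * 79^2 * 79^1 = 67 * 9 * 3 * 24 * 129 * 79 mod 191
    67 * 9 = 603 = 30 mod 191
    30 * 3 = 90 = 90 mod 191
    90 * 24 = 2160 = 59 mod 191
    59 * 129 = 7611 = 162 mod 191
    162 * 79 = 12798 = 1 mod 191
  79^95 = 1 mod 191
Result 1: 79 is a quadratic residue mod 191.
79^95 mod 191 = 1

1


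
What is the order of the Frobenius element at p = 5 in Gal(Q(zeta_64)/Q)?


The Frobenius at p in Gal(Q(zeta_n)/Q) = (Z/nZ)* is the class of p, so its order is ord_64(5), the smallest k >= 1 with 5^k = 1 mod 64.
n = 64 = 2^6, phi(64) = 32; the order divides phi(n).
Divisors of 32: 1, 2, 4, 8, 16, 32
Repeated squaring mod 64: 5^1 = 5, 5^2 = 25, 5^4 = 49, 5^8 = 33, 5^16 = 1, 5^32 = 1
Test divisors in increasing order:
  k=1: 5^1 = 5 mod 64
  k=2: 5^2 = 25 mod 64
  k=4: 5^4 = 49 mod 64
  k=8: 5^8 = 33 mod 64
  k=16: 5^16 = 1 mod 64  <- first divisor giving 1
Order = 16

16


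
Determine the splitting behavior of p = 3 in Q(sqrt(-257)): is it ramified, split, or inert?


K = Q(sqrt(-257)). Since d mod 4 = 3, disc(K) = -1028.
Check p | disc: -1028 mod 3 = 1.
p does not divide disc. Compute Legendre symbol (d/p):
1^((3-1)/2) mod 3 = 1
(d/p) = 1, so p splits: (p) = P*P' with e=1, f=1, g=2.
Therefore p is split.

split


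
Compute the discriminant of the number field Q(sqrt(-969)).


For K = Q(sqrt(d)) with d squarefree: disc(K) = d if d = 1 mod 4, and disc(K) = 4d if d = 2 or 3 mod 4.
Here d = -969, and d mod 4 = 3.
d = 3 mod 4, not 1 (O_K = Z[sqrt(d)]), so disc(K) = 4d = 4 * (-969) = -3876

-3876


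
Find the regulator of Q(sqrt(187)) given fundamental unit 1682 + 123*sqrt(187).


epsilon = 1682 + 123*sqrt(187)
= 3363.9997
R = ln(3363.9997)
= 8.1209

8.1209


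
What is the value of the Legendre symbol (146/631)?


p = 631 is prime, so compute (146/631) with the reciprocity algorithm (Jacobi-symbol steps: pull out 2s via (2/n), flip via reciprocity, reduce):
  pull out 2: (2/631) = +1  (since 631 mod 8 = 7)
  reciprocity: (73/631) -> +(631/73)
  reduce: (47/73)
  reciprocity: (47/73) -> +(73/47)
  reduce: (26/47)
  pull out 2: (2/47) = +1  (since 47 mod 8 = 7)
  reciprocity: (13/47) -> +(47/13)
  reduce: (8/13)
  pull out 2: (2/13) = -1  (since 13 mod 8 = 5)
  pull out 2: (2/13) = -1  (since 13 mod 8 = 5)
  pull out 2: (2/13) = -1  (since 13 mod 8 = 5)
  (1/13) = 1
Product of signs = -1
(146/631) = -1

-1


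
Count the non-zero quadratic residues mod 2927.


For prime p, the number of non-zero quadratic residues is (p-1)/2.
= (2927-1)/2
= 1463

1463


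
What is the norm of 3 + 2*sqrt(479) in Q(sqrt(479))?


N(a + b*sqrt(d)) = a^2 - d*b^2
= (3)^2 - (479)*(2)^2
= 9 - 1916
= -1907

-1907


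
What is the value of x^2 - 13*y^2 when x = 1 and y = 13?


x^2 - d*y^2
= 1^2 - 13*13^2
= 1 - 2197
= -2196

-2196


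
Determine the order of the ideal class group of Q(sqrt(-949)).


K = Q(sqrt(-949)). d mod 4 = 3, so D = disc(K) = 4d = -3796
h(K) equals the number of primitive reduced positive-definite forms (a, b, c) = a*x^2 + b*x*y + c*y^2 with b^2 - 4ac = D,
where reduced means |b| <= a <= c, with b >= 0 whenever |b| = a or a = c, and primitive means gcd(a, b, c) = 1.
Reduced forces 3a^2 <= |D| = 3796, so 1 <= a <= 35; b must have the parity of D, and c = (b^2 - D)/(4a) must be an integer >= a.
Enumerate a = 1..35, b in [-a, a]:
  a=1: (1, 0, 949)  [1]
  a=2: (2, 2, 475)  [1]
  a=3..4: none
  a=5: (5, -2, 190), (5, 2, 190)  [2]
  a=6..9: none
  a=10: (10, -2, 95), (10, 2, 95)  [2]
  a=11..12: none
  a=13: (13, 0, 73)  [1]
  a=14..18: none
  a=19: (19, -2, 50), (19, 2, 50)  [2]
  a=20..24: none
  a=25: (25, -2, 38), (25, 2, 38)  [2]
  a=26: (26, 26, 43)  [1]
  a=27..35: none
Total reduced forms: 1 + 1 + 2 + 2 + 1 + 2 + 2 + 1 = 12
h = 12

12


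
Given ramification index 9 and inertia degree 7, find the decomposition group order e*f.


|D_P| = e * f
= 9 * 7
= 63

63


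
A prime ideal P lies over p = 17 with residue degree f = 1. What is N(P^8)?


N(P^a) = p^(a*f)
= 17^(8*1)
= 17^8
= 6975757441

6975757441


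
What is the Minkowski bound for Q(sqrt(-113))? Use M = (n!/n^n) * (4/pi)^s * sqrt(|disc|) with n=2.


d = -113, d mod 4 = 3, so disc(K) = 4d = -452; |disc(K)| = 452
Imaginary quadratic field, so n = 2, s = r2 = 1, r1 = 0
M = (n!/n^n) * (4/pi)^s * sqrt(|disc(K)|) = (2!/2^2) * (4/pi)^1 * sqrt(452)
= 0.5 * 1.273240 * 21.260292
= 13.5347

13.5347


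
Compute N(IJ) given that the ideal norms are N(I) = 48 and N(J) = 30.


N(IJ) = N(I) * N(J)
= 48 * 30
= 1440

1440


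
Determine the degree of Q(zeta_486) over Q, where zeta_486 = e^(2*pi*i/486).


The degree equals Euler's totient phi(486).
486 = 2 * 3^5
phi(486) = 162

162


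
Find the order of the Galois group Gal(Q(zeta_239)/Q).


|Gal(Q(zeta_239)/Q)| = phi(239)
= 238

238


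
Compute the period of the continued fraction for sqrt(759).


Run the CF algorithm for sqrt(759).
a_0 = floor(sqrt(759)) = 27; set m_0=0, q_0=1.
Recurrence: m' = q*a - m,  q' = (d - m'^2)/q,  a' = floor((a_0 + m')/q').
  step 1: m=27, q=30, a=1
  step 2: m=3, q=25, a=1
  step 3: m=22, q=11, a=4
  step 4: m=22, q=25, a=1
  step 5: m=3, q=30, a=1
  step 6: m=27, q=1, a=54
a_6 = 2*a_0 = 54, so the period closes here.
sqrt(759) = [27; 1, 1, 4, 1, 1, 54]
Period length = 6

6


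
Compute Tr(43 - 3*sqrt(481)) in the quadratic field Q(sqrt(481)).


Tr(a + b*sqrt(d)) = (a + b*sqrt(d)) + (a - b*sqrt(d)) = 2a
= 2 * (43)
= 86

86


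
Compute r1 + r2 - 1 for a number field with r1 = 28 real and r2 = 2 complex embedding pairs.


By Dirichlet's unit theorem:
rank = r1 + r2 - 1
= 28 + 2 - 1
= 29

29


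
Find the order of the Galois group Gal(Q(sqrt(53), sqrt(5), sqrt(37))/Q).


The 3 square roots of distinct primes are multiplicatively independent over Q,
so [K:Q] = 2^3 and Gal(K/Q) is isomorphic to (Z/2Z)^3.
|Gal| = 2^3 = 8

8


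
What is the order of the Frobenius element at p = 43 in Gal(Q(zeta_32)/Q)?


The Frobenius at p in Gal(Q(zeta_n)/Q) = (Z/nZ)* is the class of p, so its order is ord_32(43), the smallest k >= 1 with 43^k = 1 mod 32.
n = 32 = 2^5, phi(32) = 16; the order divides phi(n).
Divisors of 16: 1, 2, 4, 8, 16
Repeated squaring mod 32: 43^1 = 11, 43^2 = 25, 43^4 = 17, 43^8 = 1, 43^16 = 1
Test divisors in increasing order:
  k=1: 43^1 = 11 mod 32
  k=2: 43^2 = 25 mod 32
  k=4: 43^4 = 17 mod 32
  k=8: 43^8 = 1 mod 32  <- first divisor giving 1
Order = 8

8


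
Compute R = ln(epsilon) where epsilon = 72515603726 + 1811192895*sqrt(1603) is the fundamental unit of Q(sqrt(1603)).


epsilon = 72515603726 + 1811192895*sqrt(1603)
= 1.4503e+11
R = ln(1.4503e+11)
= 25.7002

25.7002


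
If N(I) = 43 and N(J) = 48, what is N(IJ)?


N(IJ) = N(I) * N(J)
= 43 * 48
= 2064

2064


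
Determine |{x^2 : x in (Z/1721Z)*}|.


For prime p, the number of non-zero quadratic residues is (p-1)/2.
= (1721-1)/2
= 860

860


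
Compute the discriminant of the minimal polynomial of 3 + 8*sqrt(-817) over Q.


The element 3 + 8*sqrt(-817) has minimal polynomial:
x^2 - 6*x + 52297
Discriminant = (-6)^2 - 4*(52297)
= 36 - 209188
= -209152

-209152


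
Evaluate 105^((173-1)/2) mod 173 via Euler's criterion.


p = 173 is prime and the exponent is (p-1)/2 = 86, so by Euler's criterion 105^86 = (105/173) = +1 or -1 mod 173.
Compute by square-and-multiply:
  86 = 64 + 16 + 4 + 2 (binary 1010110)
  Repeated squaring mod 173: 105^1 = 105, 105^2 = 126, 105^4 = 133, 105^8 = 43, 105^16 = 119, 105^32 = 148, 105^64 = 106
  105^86 = 105^64 * 105^16 * 105^4 * 105^2 = 106 * 119 * 133 * 126 mod 173
    106 * 119 = 12614 = 158 mod 173
    158 * 133 = 21014 = 81 mod 173
    81 * 126 = 10206 = 172 mod 173
  105^86 = 172 mod 173
Result 172 = p - 1 = -1 mod 173: 105 is a quadratic non-residue mod 173. As a residue in [0, p-1] the value is 172.
105^86 mod 173 = 172

172


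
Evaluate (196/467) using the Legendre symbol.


p = 467 is prime, so compute (196/467) with the reciprocity algorithm (Jacobi-symbol steps: pull out 2s via (2/n), flip via reciprocity, reduce):
  pull out 2: (2/467) = -1  (since 467 mod 8 = 3)
  pull out 2: (2/467) = -1  (since 467 mod 8 = 3)
  reciprocity: (49/467) -> +(467/49)
  reduce: (26/49)
  pull out 2: (2/49) = +1  (since 49 mod 8 = 1)
  reciprocity: (13/49) -> +(49/13)
  reduce: (10/13)
  pull out 2: (2/13) = -1  (since 13 mod 8 = 5)
  reciprocity: (5/13) -> +(13/5)
  reduce: (3/5)
  reciprocity: (3/5) -> +(5/3)
  reduce: (2/3)
  pull out 2: (2/3) = -1  (since 3 mod 8 = 3)
  (1/3) = 1
Product of signs = 1
(196/467) = 1

1


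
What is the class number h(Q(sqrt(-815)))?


K = Q(sqrt(-815)). d mod 4 = 1, so D = disc(K) = d = -815
h(K) equals the number of primitive reduced positive-definite forms (a, b, c) = a*x^2 + b*x*y + c*y^2 with b^2 - 4ac = D,
where reduced means |b| <= a <= c, with b >= 0 whenever |b| = a or a = c, and primitive means gcd(a, b, c) = 1.
Reduced forces 3a^2 <= |D| = 815, so 1 <= a <= 16; b must have the parity of D, and c = (b^2 - D)/(4a) must be an integer >= a.
Enumerate a = 1..16, b in [-a, a]:
  a=1: (1, 1, 204)  [1]
  a=2: (2, -1, 102), (2, 1, 102)  [2]
  a=3: (3, -1, 68), (3, 1, 68)  [2]
  a=4: (4, -1, 51), (4, 1, 51)  [2]
  a=5: (5, 5, 42)  [1]
  a=6: (6, -5, 35), (6, -1, 34), (6, 1, 34), (6, 5, 35)  [4]
  a=7: (7, -5, 30), (7, 5, 30)  [2]
  a=8: (8, -7, 27), (8, 7, 27)  [2]
  a=9: (9, -7, 24), (9, 7, 24)  [2]
  a=10: (10, -5, 21), (10, 5, 21)  [2]
  a=11: none
  a=12: (12, -7, 18), (12, -1, 17), (12, 1, 17), (12, 7, 18)  [4]
  a=13: (13, -11, 18), (13, 11, 18)  [2]
  a=14: (14, -9, 16), (14, -5, 15), (14, 5, 15), (14, 9, 16)  [4]
  a=15..16: none
Total reduced forms: 1 + 2 + 2 + 2 + 1 + 4 + 2 + 2 + 2 + 2 + 4 + 2 + 4 = 30
h = 30

30


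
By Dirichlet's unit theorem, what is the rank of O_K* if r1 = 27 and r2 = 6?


By Dirichlet's unit theorem:
rank = r1 + r2 - 1
= 27 + 6 - 1
= 32

32


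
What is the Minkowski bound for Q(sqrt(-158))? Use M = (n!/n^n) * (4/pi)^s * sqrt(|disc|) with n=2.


d = -158, d mod 4 = 2, so disc(K) = 4d = -632; |disc(K)| = 632
Imaginary quadratic field, so n = 2, s = r2 = 1, r1 = 0
M = (n!/n^n) * (4/pi)^s * sqrt(|disc(K)|) = (2!/2^2) * (4/pi)^1 * sqrt(632)
= 0.5 * 1.273240 * 25.139610
= 16.0044

16.0044


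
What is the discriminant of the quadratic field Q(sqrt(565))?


For K = Q(sqrt(d)) with d squarefree: disc(K) = d if d = 1 mod 4, and disc(K) = 4d if d = 2 or 3 mod 4.
Here d = 565, and d mod 4 = 1.
d = 1 mod 4 (O_K = Z[(1+sqrt(d))/2]), so disc(K) = d = 565

565


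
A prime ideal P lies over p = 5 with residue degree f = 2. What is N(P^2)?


N(P^a) = p^(a*f)
= 5^(2*2)
= 5^4
= 625

625


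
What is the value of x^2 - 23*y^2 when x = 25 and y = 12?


x^2 - d*y^2
= 25^2 - 23*12^2
= 625 - 3312
= -2687

-2687


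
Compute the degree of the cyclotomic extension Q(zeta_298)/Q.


The degree equals Euler's totient phi(298).
298 = 2 * 149
phi(298) = 148

148


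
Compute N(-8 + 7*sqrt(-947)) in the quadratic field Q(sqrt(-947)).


N(a + b*sqrt(d)) = a^2 - d*b^2
= (-8)^2 - (-947)*(7)^2
= 64 + 46403
= 46467

46467


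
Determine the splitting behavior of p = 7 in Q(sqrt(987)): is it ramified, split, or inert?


K = Q(sqrt(987)). Since d mod 4 = 3, disc(K) = 3948.
Check p | disc: 3948 mod 7 = 0.
p divides disc, so p ramifies: (p) = P^2 with e=2, f=1, g=1.
Therefore p is ramified.

ramified


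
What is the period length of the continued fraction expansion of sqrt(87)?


Run the CF algorithm for sqrt(87).
a_0 = floor(sqrt(87)) = 9; set m_0=0, q_0=1.
Recurrence: m' = q*a - m,  q' = (d - m'^2)/q,  a' = floor((a_0 + m')/q').
  step 1: m=9, q=6, a=3
  step 2: m=9, q=1, a=18
a_2 = 2*a_0 = 18, so the period closes here.
sqrt(87) = [9; 3, 18]
Period length = 2

2


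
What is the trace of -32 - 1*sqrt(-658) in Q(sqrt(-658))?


Tr(a + b*sqrt(d)) = (a + b*sqrt(d)) + (a - b*sqrt(d)) = 2a
= 2 * (-32)
= -64

-64


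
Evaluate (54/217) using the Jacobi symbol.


Compute (54/217) via quadratic reciprocity:
  pull out 2: (2/217) = +1  (since 217 mod 8 = 1)
  reciprocity: (27/217) -> +(217/27)
  reduce: (1/27)
  (1/27) = 1
Product of signs = 1

1


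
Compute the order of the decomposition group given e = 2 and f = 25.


|D_P| = e * f
= 2 * 25
= 50

50


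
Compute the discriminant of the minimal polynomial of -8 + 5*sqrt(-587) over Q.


The element -8 + 5*sqrt(-587) has minimal polynomial:
x^2 + 16*x + 14739
Discriminant = (16)^2 - 4*(14739)
= 256 - 58956
= -58700

-58700


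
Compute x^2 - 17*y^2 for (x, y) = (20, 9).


x^2 - d*y^2
= 20^2 - 17*9^2
= 400 - 1377
= -977

-977


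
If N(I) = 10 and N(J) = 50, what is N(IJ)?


N(IJ) = N(I) * N(J)
= 10 * 50
= 500

500


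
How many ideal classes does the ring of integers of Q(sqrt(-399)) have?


K = Q(sqrt(-399)). d mod 4 = 1, so D = disc(K) = d = -399
h(K) equals the number of primitive reduced positive-definite forms (a, b, c) = a*x^2 + b*x*y + c*y^2 with b^2 - 4ac = D,
where reduced means |b| <= a <= c, with b >= 0 whenever |b| = a or a = c, and primitive means gcd(a, b, c) = 1.
Reduced forces 3a^2 <= |D| = 399, so 1 <= a <= 11; b must have the parity of D, and c = (b^2 - D)/(4a) must be an integer >= a.
Enumerate a = 1..11, b in [-a, a]:
  a=1: (1, 1, 100)  [1]
  a=2: (2, -1, 50), (2, 1, 50)  [2]
  a=3: (3, 3, 34)  [1]
  a=4: (4, -1, 25), (4, 1, 25)  [2]
  a=5: (5, -1, 20), (5, 1, 20)  [2]
  a=6: (6, -3, 17), (6, 3, 17)  [2]
  a=7: (7, 7, 16)  [1]
  a=8: (8, -7, 14), (8, 7, 14)  [2]
  a=9: none
  a=10: (10, -9, 12), (10, 1, 10), (10, 9, 12)  [3]
  a=11: none
Total reduced forms: 1 + 2 + 1 + 2 + 2 + 2 + 1 + 2 + 3 = 16
h = 16

16


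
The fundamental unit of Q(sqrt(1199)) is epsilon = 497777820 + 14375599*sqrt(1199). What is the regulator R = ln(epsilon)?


epsilon = 497777820 + 14375599*sqrt(1199)
= 9.9556e+08
R = ln(9.9556e+08)
= 20.7188

20.7188


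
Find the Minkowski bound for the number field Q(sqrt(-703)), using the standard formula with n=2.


d = -703, d mod 4 = 1, so disc(K) = d = -703; |disc(K)| = 703
Imaginary quadratic field, so n = 2, s = r2 = 1, r1 = 0
M = (n!/n^n) * (4/pi)^s * sqrt(|disc(K)|) = (2!/2^2) * (4/pi)^1 * sqrt(703)
= 0.5 * 1.273240 * 26.514147
= 16.8794

16.8794


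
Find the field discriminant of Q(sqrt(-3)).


For K = Q(sqrt(d)) with d squarefree: disc(K) = d if d = 1 mod 4, and disc(K) = 4d if d = 2 or 3 mod 4.
Here d = -3, and d mod 4 = 1.
d = 1 mod 4 (O_K = Z[(1+sqrt(d))/2]), so disc(K) = d = -3

-3


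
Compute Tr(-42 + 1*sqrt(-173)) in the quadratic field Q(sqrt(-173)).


Tr(a + b*sqrt(d)) = (a + b*sqrt(d)) + (a - b*sqrt(d)) = 2a
= 2 * (-42)
= -84

-84


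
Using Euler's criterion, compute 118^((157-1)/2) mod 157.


p = 157 is prime and the exponent is (p-1)/2 = 78, so by Euler's criterion 118^78 = (118/157) = +1 or -1 mod 157.
Compute by square-and-multiply:
  78 = 64 + 8 + 4 + 2 (binary 1001110)
  Repeated squaring mod 157: 118^1 = 118, 118^2 = 108, 118^4 = 46, 118^8 = 75, 118^16 = 130, 118^32 = 101, 118^64 = 153
  118^78 = 118^64 * 118^8 * 118^4 * 118^2 = 153 * 75 * 46 * 108 mod 157
    153 * 75 = 11475 = 14 mod 157
    14 * 46 = 644 = 16 mod 157
    16 * 108 = 1728 = 1 mod 157
  118^78 = 1 mod 157
Result 1: 118 is a quadratic residue mod 157.
118^78 mod 157 = 1

1


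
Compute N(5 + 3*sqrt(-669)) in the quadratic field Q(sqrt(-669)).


N(a + b*sqrt(d)) = a^2 - d*b^2
= (5)^2 - (-669)*(3)^2
= 25 + 6021
= 6046

6046


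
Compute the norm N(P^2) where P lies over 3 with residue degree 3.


N(P^a) = p^(a*f)
= 3^(2*3)
= 3^6
= 729

729


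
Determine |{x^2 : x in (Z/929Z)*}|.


For prime p, the number of non-zero quadratic residues is (p-1)/2.
= (929-1)/2
= 464

464


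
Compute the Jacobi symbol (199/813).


Compute (199/813) via quadratic reciprocity:
  reciprocity: (199/813) -> +(813/199)
  reduce: (17/199)
  reciprocity: (17/199) -> +(199/17)
  reduce: (12/17)
  pull out 2: (2/17) = +1  (since 17 mod 8 = 1)
  pull out 2: (2/17) = +1  (since 17 mod 8 = 1)
  reciprocity: (3/17) -> +(17/3)
  reduce: (2/3)
  pull out 2: (2/3) = -1  (since 3 mod 8 = 3)
  (1/3) = 1
Product of signs = -1

-1


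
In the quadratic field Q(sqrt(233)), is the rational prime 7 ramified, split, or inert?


K = Q(sqrt(233)). Since d mod 4 = 1, disc(K) = 233.
Check p | disc: 233 mod 7 = 2.
p does not divide disc. Compute Legendre symbol (d/p):
2^((7-1)/2) mod 7 = 1
(d/p) = 1, so p splits: (p) = P*P' with e=1, f=1, g=2.
Therefore p is split.

split


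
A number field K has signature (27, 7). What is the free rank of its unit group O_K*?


By Dirichlet's unit theorem:
rank = r1 + r2 - 1
= 27 + 7 - 1
= 33

33


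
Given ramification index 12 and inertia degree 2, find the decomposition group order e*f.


|D_P| = e * f
= 12 * 2
= 24

24


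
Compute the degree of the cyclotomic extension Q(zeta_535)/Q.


The degree equals Euler's totient phi(535).
535 = 5 * 107
phi(535) = 424

424


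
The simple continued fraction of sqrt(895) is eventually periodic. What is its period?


Run the CF algorithm for sqrt(895).
a_0 = floor(sqrt(895)) = 29; set m_0=0, q_0=1.
Recurrence: m' = q*a - m,  q' = (d - m'^2)/q,  a' = floor((a_0 + m')/q').
  step 1: m=29, q=54, a=1
  step 2: m=25, q=5, a=10
  step 3: m=25, q=54, a=1
  step 4: m=29, q=1, a=58
a_4 = 2*a_0 = 58, so the period closes here.
sqrt(895) = [29; 1, 10, 1, 58]
Period length = 4

4


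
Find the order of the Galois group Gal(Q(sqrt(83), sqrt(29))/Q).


The 2 square roots of distinct primes are multiplicatively independent over Q,
so [K:Q] = 2^2 and Gal(K/Q) is isomorphic to (Z/2Z)^2.
|Gal| = 2^2 = 4

4


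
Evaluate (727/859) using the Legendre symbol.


p = 859 is prime, so compute (727/859) with the reciprocity algorithm (Jacobi-symbol steps: pull out 2s via (2/n), flip via reciprocity, reduce):
  reciprocity: (727/859) -> -(859/727)
  reduce: (132/727)
  pull out 2: (2/727) = +1  (since 727 mod 8 = 7)
  pull out 2: (2/727) = +1  (since 727 mod 8 = 7)
  reciprocity: (33/727) -> +(727/33)
  reduce: (1/33)
  (1/33) = 1
Product of signs = -1
(727/859) = -1

-1


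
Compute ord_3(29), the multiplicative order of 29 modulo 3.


We want ord_3(29), the smallest k >= 1 with 29^k = 1 mod 3.
n = 3 = 3, phi(3) = 2; the order divides phi(n).
Divisors of 2: 1, 2
Repeated squaring mod 3: 29^1 = 2, 29^2 = 1
Test divisors in increasing order:
  k=1: 29^1 = 2 mod 3
  k=2: 29^2 = 1 mod 3  <- first divisor giving 1
Order = 2

2


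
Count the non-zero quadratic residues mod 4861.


For prime p, the number of non-zero quadratic residues is (p-1)/2.
= (4861-1)/2
= 2430

2430


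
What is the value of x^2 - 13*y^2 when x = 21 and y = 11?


x^2 - d*y^2
= 21^2 - 13*11^2
= 441 - 1573
= -1132

-1132


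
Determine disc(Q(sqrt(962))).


For K = Q(sqrt(d)) with d squarefree: disc(K) = d if d = 1 mod 4, and disc(K) = 4d if d = 2 or 3 mod 4.
Here d = 962, and d mod 4 = 2.
d = 2 mod 4, not 1 (O_K = Z[sqrt(d)]), so disc(K) = 4d = 4 * (962) = 3848

3848


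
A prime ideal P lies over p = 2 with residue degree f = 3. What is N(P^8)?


N(P^a) = p^(a*f)
= 2^(8*3)
= 2^24
= 16777216

16777216


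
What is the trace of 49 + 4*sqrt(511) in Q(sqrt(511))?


Tr(a + b*sqrt(d)) = (a + b*sqrt(d)) + (a - b*sqrt(d)) = 2a
= 2 * (49)
= 98

98


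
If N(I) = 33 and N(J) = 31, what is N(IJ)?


N(IJ) = N(I) * N(J)
= 33 * 31
= 1023

1023


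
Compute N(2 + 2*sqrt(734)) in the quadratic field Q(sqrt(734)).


N(a + b*sqrt(d)) = a^2 - d*b^2
= (2)^2 - (734)*(2)^2
= 4 - 2936
= -2932

-2932


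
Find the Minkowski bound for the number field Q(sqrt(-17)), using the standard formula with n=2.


d = -17, d mod 4 = 3, so disc(K) = 4d = -68; |disc(K)| = 68
Imaginary quadratic field, so n = 2, s = r2 = 1, r1 = 0
M = (n!/n^n) * (4/pi)^s * sqrt(|disc(K)|) = (2!/2^2) * (4/pi)^1 * sqrt(68)
= 0.5 * 1.273240 * 8.246211
= 5.2497

5.2497


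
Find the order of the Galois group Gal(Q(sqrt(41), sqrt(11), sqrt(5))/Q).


The 3 square roots of distinct primes are multiplicatively independent over Q,
so [K:Q] = 2^3 and Gal(K/Q) is isomorphic to (Z/2Z)^3.
|Gal| = 2^3 = 8

8


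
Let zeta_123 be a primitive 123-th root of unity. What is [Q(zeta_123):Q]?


The degree equals Euler's totient phi(123).
123 = 3 * 41
phi(123) = 80

80


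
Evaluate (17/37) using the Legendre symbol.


p = 37 is prime, so compute (17/37) with the reciprocity algorithm (Jacobi-symbol steps: pull out 2s via (2/n), flip via reciprocity, reduce):
  reciprocity: (17/37) -> +(37/17)
  reduce: (3/17)
  reciprocity: (3/17) -> +(17/3)
  reduce: (2/3)
  pull out 2: (2/3) = -1  (since 3 mod 8 = 3)
  (1/3) = 1
Product of signs = -1
(17/37) = -1

-1


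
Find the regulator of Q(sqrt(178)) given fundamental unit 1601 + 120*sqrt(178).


epsilon = 1601 + 120*sqrt(178)
= 3201.9997
R = ln(3201.9997)
= 8.0715

8.0715


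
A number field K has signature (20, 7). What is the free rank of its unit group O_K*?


By Dirichlet's unit theorem:
rank = r1 + r2 - 1
= 20 + 7 - 1
= 26

26


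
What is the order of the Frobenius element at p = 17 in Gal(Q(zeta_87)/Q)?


The Frobenius at p in Gal(Q(zeta_n)/Q) = (Z/nZ)* is the class of p, so its order is ord_87(17), the smallest k >= 1 with 17^k = 1 mod 87.
n = 87 = 3 * 29, phi(87) = 56; the order divides phi(n).
Divisors of 56: 1, 2, 4, 7, 8, 14, 28, 56
Repeated squaring mod 87: 17^1 = 17, 17^2 = 28, 17^4 = 1, 17^8 = 1, 17^16 = 1, 17^32 = 1
Test divisors in increasing order:
  k=1: 17^1 = 17 mod 87
  k=2: 17^2 = 28 mod 87
  k=4: 17^4 = 1 mod 87  <- first divisor giving 1
Order = 4

4
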